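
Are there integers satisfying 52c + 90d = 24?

Step 1: Compute gcd(52, 90).
gcd(52, 90) = 2

Step 2: Check divisibility.
Does 2 divide 24? 24 = 2 x 12, so yes.

By the theorem on linear Diophantine equations, 52c + 90d = 24 has integer solutions if and only if gcd(52, 90) divides 24. Since 2 | 24, solutions exist.

Yes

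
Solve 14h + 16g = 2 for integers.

Step 1: Check solvability.
gcd(14, 16) = 2
Since 2 divides 2, solutions exist.

Step 2: Apply extended Euclidean algorithm to find gcd.
We find integers such that 14*x0 + 16*y0 = 2

Step 3: Scale the particular solution.
Multiply by 2/2 = 1:
h = -1, g = 1

Step 4: Verify.
14*(-1) + 16*(1) = 2 = 2 ✓

h = -1, g = 1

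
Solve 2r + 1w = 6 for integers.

Step 1: Check solvability.
gcd(2, 1) = 1
Since 1 divides 6, solutions exist.

Step 2: Apply extended Euclidean algorithm to find gcd.
We find integers such that 2*x0 + 1*y0 = 1

Step 3: Scale the particular solution.
Multiply by 6/1 = 6:
r = 0, w = 6

Step 4: Verify.
2*(0) + 1*(6) = 6 = 6 ✓

r = 0, w = 6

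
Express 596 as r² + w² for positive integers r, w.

We need to find integers r, w > 0 such that r² + w² = 596.
Trying r = 14: w² = 596 - 14² = 596 - 196 = 400
w = 20
Check: 14² + 20² = 196 + 400 = 596 ✓

596 = 14² + 20²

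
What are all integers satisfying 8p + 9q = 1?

Step 1: Compute gcd(8, 9) = 1.
Since 1 divides 1, solutions exist.

Step 2: Find a particular solution using extended Euclidean algorithm.
We get p₀ = -1, q₀ = 1.
Check: 8*-1 + 9*1 = 1 = 1 ✓

Step 3: Write the general solution.
p = -1 + (9/1)t = -1 + 9t
q = 1 - (8/1)t = 1 - 8t
for any integer t.

p = -1 + 9t, q = 1 - 8t for integer t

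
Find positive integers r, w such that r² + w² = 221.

Search for r with 221 - r² a perfect square.
r = 5: 221 - 5² = 221 - 25 = 196 = 14² ✓
So r = 5, w = 14.

r = 5, w = 14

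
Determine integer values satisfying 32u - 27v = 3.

Step 1: Check solvability.
gcd(32, 27) = 1
Since 1 divides 3, solutions exist.

Step 2: Apply extended Euclidean algorithm to find gcd.
We find integers such that 32*x0 + 27*y0 = 1

Step 3: Scale the particular solution.
Multiply by 3/1 = 3:
u = 33, v = 39

Step 4: Verify.
32*(33) - 27*(39) = 3 = 3 ✓

u = 33, v = 39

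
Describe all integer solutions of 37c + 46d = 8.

Step 1: Compute gcd(37, 46) = 1.
Since 1 divides 8, solutions exist.

Step 2: Find a particular solution using extended Euclidean algorithm.
We get c₀ = 40, d₀ = -32.
Check: 37*40 + 46*-32 = 8 = 8 ✓

Step 3: Write the general solution.
c = 40 + (46/1)t = 40 + 46t
d = -32 - (37/1)t = -32 - 37t
for any integer t.

c = 40 + 46t, d = -32 - 37t for integer t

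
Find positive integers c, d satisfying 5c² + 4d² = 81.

Try small values of c and check whether (81 - 5c²)/4 is a perfect square.
c = 3: 5·3² = 45, so 4d² = 81 - 45 = 36, giving d² = 9, d = 3.
Check: 5·3² + 4·3² = 45 + 36 = 81 ✓

c = 3, d = 3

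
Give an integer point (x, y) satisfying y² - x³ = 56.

Try small integer x values and check whether x³ + 56 is a perfect square.
x = 2: x³ + 56 = 2³ + 56 = 8 + 56 = 64
Is 64 a perfect square? 8² = 64 ✓
So (x, y) = (2, -8) is a solution.

x = 2, y = -8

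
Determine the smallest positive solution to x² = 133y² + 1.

We seek the smallest positive integers (x, y) with x² - 133y² = 1, i.e., x² = 133y² + 1.
Try successive y values:
y = 1: x² = 133·1² + 1 = 134, not a perfect square
y = 2: x² = 133·2² + 1 = 533, not a perfect square
y = 3: x² = 133·3² + 1 = 1198, not a perfect square
... continuing the search (or via continued fractions) ...
y = 224460: x² = 133·224460² + 1 = 6700844782801, x = 2588599 ✓

Verify: 2588599² - 133·224460² = 6700844782801 - 6700844782800 = 1 ✓

x = 2588599, y = 224460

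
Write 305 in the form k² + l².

We need to find integers k, l > 0 such that k² + l² = 305.
Trying k = 4: l² = 305 - 4² = 305 - 16 = 289
l = 17
Check: 4² + 17² = 16 + 289 = 305 ✓

305 = 4² + 17²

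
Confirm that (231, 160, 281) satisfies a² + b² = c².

Compute a² + b² = 231² + 160² = 53361 + 25600 = 78961
Compute c² = 281² = 78961
Since 78961 = 78961, confirmed.

Yes, it is a Pythagorean triple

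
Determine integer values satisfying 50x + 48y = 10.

Step 1: Check solvability.
gcd(50, 48) = 2
Since 2 divides 10, solutions exist.

Step 2: Apply extended Euclidean algorithm to find gcd.
We find integers such that 50*x0 + 48*y0 = 2

Step 3: Scale the particular solution.
Multiply by 10/2 = 5:
x = 5, y = -5

Step 4: Verify.
50*(5) + 48*(-5) = 10 = 10 ✓

x = 5, y = -5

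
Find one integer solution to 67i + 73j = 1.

Step 1: Check solvability.
gcd(67, 73) = 1
Since 1 divides 1, solutions exist.

Step 2: Apply extended Euclidean algorithm to find gcd.
We find integers such that 67*x0 + 73*y0 = 1

Step 3: Scale the particular solution.
Multiply by 1/1 = 1:
i = 12, j = -11

Step 4: Verify.
67*(12) + 73*(-11) = 1 = 1 ✓

i = 12, j = -11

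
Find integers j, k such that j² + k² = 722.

We need to find integers j, k > 0 such that j² + k² = 722.
Trying j = 19: k² = 722 - 19² = 722 - 361 = 361
k = 19
Check: 19² + 19² = 361 + 361 = 722 ✓

722 = 19² + 19²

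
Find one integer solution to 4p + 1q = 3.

Step 1: Check solvability.
gcd(4, 1) = 1
Since 1 divides 3, solutions exist.

Step 2: Apply extended Euclidean algorithm to find gcd.
We find integers such that 4*x0 + 1*y0 = 1

Step 3: Scale the particular solution.
Multiply by 3/1 = 3:
p = 0, q = 3

Step 4: Verify.
4*(0) + 1*(3) = 3 = 3 ✓

p = 0, q = 3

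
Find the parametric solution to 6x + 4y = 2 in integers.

Step 1: Compute gcd(6, 4) = 2.
Since 2 divides 2, solutions exist.

Step 2: Find a particular solution using extended Euclidean algorithm.
We get x₀ = 1, y₀ = -1.
Check: 6*1 + 4*-1 = 2 = 2 ✓

Step 3: Write the general solution.
x = 1 + (4/2)t = 1 + 2t
y = -1 - (6/2)t = -1 - 3t
for any integer t.

x = 1 + 2t, y = -1 - 3t for integer t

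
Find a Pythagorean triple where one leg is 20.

We need the other leg and hypotenuse such that 20² + x² = c².
Take x = 21, c = 29: 20² + 21² = 400 + 441 = 841 = 29² ✓
Triple: (21, 20, 29)

(21, 20, 29)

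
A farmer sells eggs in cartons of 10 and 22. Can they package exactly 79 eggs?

We need non-negative a, b with 10a + 22b = 79.
gcd(10, 22) = 2, and 2 does not divide 79.
No integer solutions exist.

No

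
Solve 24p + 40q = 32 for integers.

Step 1: Check solvability.
gcd(24, 40) = 8
Since 8 divides 32, solutions exist.

Step 2: Apply extended Euclidean algorithm to find gcd.
We find integers such that 24*x0 + 40*y0 = 8

Step 3: Scale the particular solution.
Multiply by 32/8 = 4:
p = 8, q = -4

Step 4: Verify.
24*(8) + 40*(-4) = 32 = 32 ✓

p = 8, q = -4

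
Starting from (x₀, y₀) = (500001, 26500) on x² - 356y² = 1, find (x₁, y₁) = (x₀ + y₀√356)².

Solutions to x² - Dy² = 1 are generated by powers of (x₀ + y₀√D).
The next solution satisfies x₁ + y₁√356 = (x₀ + y₀√356)², giving:
x₁ = x₀² + 356y₀² = 500001² + 356·26500² = 250001000001 + 250001000000 = 500002000001
y₁ = 2x₀y₀ = 2·500001·26500 = 26500053000

Verify: 500002000001² - 356·26500053000² = 250002000005000004000001 - 250002000005000004000000 = 1 ✓

x = 500002000001, y = 26500053000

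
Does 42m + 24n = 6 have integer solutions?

Step 1: Compute gcd(42, 24).
gcd(42, 24) = 6

Step 2: Check divisibility.
Does 6 divide 6? 6 = 6 x 1, so yes.

By the theorem on linear Diophantine equations, 42m + 24n = 6 has integer solutions if and only if gcd(42, 24) divides 6. Since 6 | 6, solutions exist.

Yes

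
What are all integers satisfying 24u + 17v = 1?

Step 1: Compute gcd(24, 17) = 1.
Since 1 divides 1, solutions exist.

Step 2: Find a particular solution using extended Euclidean algorithm.
We get u₀ = 5, v₀ = -7.
Check: 24*5 + 17*-7 = 1 = 1 ✓

Step 3: Write the general solution.
u = 5 + (17/1)t = 5 + 17t
v = -7 - (24/1)t = -7 - 24t
for any integer t.

u = 5 + 17t, v = -7 - 24t for integer t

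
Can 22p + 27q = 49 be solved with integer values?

Step 1: Compute gcd(22, 27).
gcd(22, 27) = 1

Step 2: Check divisibility.
Does 1 divide 49? 49 = 1 x 49, so yes.

By the theorem on linear Diophantine equations, 22p + 27q = 49 has integer solutions if and only if gcd(22, 27) divides 49. Since 1 | 49, solutions exist.

Yes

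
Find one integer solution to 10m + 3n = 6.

Step 1: Check solvability.
gcd(10, 3) = 1
Since 1 divides 6, solutions exist.

Step 2: Apply extended Euclidean algorithm to find gcd.
We find integers such that 10*x0 + 3*y0 = 1

Step 3: Scale the particular solution.
Multiply by 6/1 = 6:
m = 6, n = -18

Step 4: Verify.
10*(6) + 3*(-18) = 6 = 6 ✓

m = 6, n = -18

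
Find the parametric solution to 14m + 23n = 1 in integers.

Step 1: Compute gcd(14, 23) = 1.
Since 1 divides 1, solutions exist.

Step 2: Find a particular solution using extended Euclidean algorithm.
We get m₀ = 5, n₀ = -3.
Check: 14*5 + 23*-3 = 1 = 1 ✓

Step 3: Write the general solution.
m = 5 + (23/1)t = 5 + 23t
n = -3 - (14/1)t = -3 - 14t
for any integer t.

m = 5 + 23t, n = -3 - 14t for integer t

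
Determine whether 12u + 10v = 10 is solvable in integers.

Step 1: Compute gcd(12, 10).
gcd(12, 10) = 2

Step 2: Check divisibility.
Does 2 divide 10? 10 = 2 x 5, so yes.

By the theorem on linear Diophantine equations, 12u + 10v = 10 has integer solutions if and only if gcd(12, 10) divides 10. Since 2 | 10, solutions exist.

Yes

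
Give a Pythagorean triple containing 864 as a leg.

We need the other leg and hypotenuse such that 864² + x² = c².
Take x = 473, c = 985: 864² + 473² = 746496 + 223729 = 970225 = 985² ✓
Triple: (473, 864, 985)

(473, 864, 985)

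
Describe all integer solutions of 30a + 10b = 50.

Step 1: Compute gcd(30, 10) = 10.
Since 10 divides 50, solutions exist.

Step 2: Find a particular solution using extended Euclidean algorithm.
We get a₀ = 0, b₀ = 5.
Check: 30*0 + 10*5 = 50 = 50 ✓

Step 3: Write the general solution.
a = 0 + (10/10)t = 0 + 1t
b = 5 - (30/10)t = 5 - 3t
for any integer t.

a = 0 + 1t, b = 5 - 3t for integer t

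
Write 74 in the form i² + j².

We need to find integers i, j > 0 such that i² + j² = 74.
Trying i = 5: j² = 74 - 5² = 74 - 25 = 49
j = 7
Check: 5² + 7² = 25 + 49 = 74 ✓

74 = 5² + 7²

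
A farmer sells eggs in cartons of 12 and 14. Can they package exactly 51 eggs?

We need non-negative a, b with 12a + 14b = 51.
gcd(12, 14) = 2, and 2 does not divide 51.
No integer solutions exist.

No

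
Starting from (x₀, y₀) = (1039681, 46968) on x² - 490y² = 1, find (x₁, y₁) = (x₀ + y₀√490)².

Solutions to x² - Dy² = 1 are generated by powers of (x₀ + y₀√D).
The next solution satisfies x₁ + y₁√490 = (x₀ + y₀√490)², giving:
x₁ = x₀² + 490y₀² = 1039681² + 490·46968² = 1080936581761 + 1080936581760 = 2161873163521
y₁ = 2x₀y₀ = 2·1039681·46968 = 97663474416

Verify: 2161873163521² - 490·97663474416² = 4673695575152296405117441 - 4673695575152296405117440 = 1 ✓

x = 2161873163521, y = 97663474416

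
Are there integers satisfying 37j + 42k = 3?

Step 1: Compute gcd(37, 42).
gcd(37, 42) = 1

Step 2: Check divisibility.
Does 1 divide 3? 3 = 1 x 3, so yes.

By the theorem on linear Diophantine equations, 37j + 42k = 3 has integer solutions if and only if gcd(37, 42) divides 3. Since 1 | 3, solutions exist.

Yes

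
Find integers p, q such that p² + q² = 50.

We need to find integers p, q > 0 such that p² + q² = 50.
Trying p = 1: q² = 50 - 1² = 50 - 1 = 49
q = 7
Check: 1² + 7² = 1 + 49 = 50 ✓

50 = 1² + 7²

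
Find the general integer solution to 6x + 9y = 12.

Step 1: Compute gcd(6, 9) = 3.
Since 3 divides 12, solutions exist.

Step 2: Find a particular solution using extended Euclidean algorithm.
We get x₀ = -4, y₀ = 4.
Check: 6*-4 + 9*4 = 12 = 12 ✓

Step 3: Write the general solution.
x = -4 + (9/3)t = -4 + 3t
y = 4 - (6/3)t = 4 - 2t
for any integer t.

x = -4 + 3t, y = 4 - 2t for integer t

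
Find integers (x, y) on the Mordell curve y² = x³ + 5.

Try small integer x values and check whether x³ + 5 is a perfect square.
x = -1: x³ + 5 = -1³ + 5 = -1 + 5 = 4
Is 4 a perfect square? 2² = 4 ✓
So (x, y) = (-1, 2) is a solution.

x = -1, y = 2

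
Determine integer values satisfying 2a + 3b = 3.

Step 1: Check solvability.
gcd(2, 3) = 1
Since 1 divides 3, solutions exist.

Step 2: Apply extended Euclidean algorithm to find gcd.
We find integers such that 2*x0 + 3*y0 = 1

Step 3: Scale the particular solution.
Multiply by 3/1 = 3:
a = -3, b = 3

Step 4: Verify.
2*(-3) + 3*(3) = 3 = 3 ✓

a = -3, b = 3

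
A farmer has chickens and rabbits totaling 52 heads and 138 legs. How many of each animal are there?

Let c = chickens, r = rabbits.
Heads: c + r = 52
Legs: 2c + 4r = 138
From the first equation, c = 52 - r. Substitute:
2(52 - r) + 4r = 138
104 + 2r = 138
r = (138 - 104)/2 = 17
c = 52 - 17 = 35

Chickens: 35, Rabbits: 17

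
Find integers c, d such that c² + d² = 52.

We need to find integers c, d > 0 such that c² + d² = 52.
Trying c = 4: d² = 52 - 4² = 52 - 16 = 36
d = 6
Check: 4² + 6² = 16 + 36 = 52 ✓

52 = 4² + 6²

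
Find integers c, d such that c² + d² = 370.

We need to find integers c, d > 0 such that c² + d² = 370.
Trying c = 3: d² = 370 - 3² = 370 - 9 = 361
d = 19
Check: 3² + 19² = 9 + 361 = 370 ✓

370 = 3² + 19²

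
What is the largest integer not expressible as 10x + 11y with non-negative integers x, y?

For two coprime denominations a and b, the Frobenius number (largest value not representable as a non-negative combination) is ab - a - b.
Here gcd(10, 11) = 1, so they are coprime.
F(10, 11) = 10·11 - 10 - 11 = 110 - 21 = 89

89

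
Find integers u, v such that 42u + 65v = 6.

Step 1: Check solvability.
gcd(42, 65) = 1
Since 1 divides 6, solutions exist.

Step 2: Apply extended Euclidean algorithm to find gcd.
We find integers such that 42*x0 + 65*y0 = 1

Step 3: Scale the particular solution.
Multiply by 6/1 = 6:
u = -102, v = 66

Step 4: Verify.
42*(-102) + 65*(66) = 6 = 6 ✓

u = -102, v = 66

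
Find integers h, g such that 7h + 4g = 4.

Step 1: Check solvability.
gcd(7, 4) = 1
Since 1 divides 4, solutions exist.

Step 2: Apply extended Euclidean algorithm to find gcd.
We find integers such that 7*x0 + 4*y0 = 1

Step 3: Scale the particular solution.
Multiply by 4/1 = 4:
h = -4, g = 8

Step 4: Verify.
7*(-4) + 4*(8) = 4 = 4 ✓

h = -4, g = 8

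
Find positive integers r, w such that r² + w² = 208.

Search for r with 208 - r² a perfect square.
r = 8: 208 - 8² = 208 - 64 = 144 = 12² ✓
So r = 8, w = 12.

r = 8, w = 12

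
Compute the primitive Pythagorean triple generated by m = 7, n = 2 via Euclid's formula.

a = m² - n² = 49 - 4 = 45
b = 2mn = 2·7·2 = 28
c = m² + n² = 49 + 4 = 53
Verify: 45² + 28² = 2025 + 784 = 2809 = 53² ✓

(45, 28, 53)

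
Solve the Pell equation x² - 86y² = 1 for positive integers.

We seek the smallest positive integers (x, y) with x² - 86y² = 1, i.e., x² = 86y² + 1.
Try successive y values:
y = 1: x² = 86·1² + 1 = 87, not a perfect square
y = 2: x² = 86·2² + 1 = 345, not a perfect square
y = 3: x² = 86·3² + 1 = 775, not a perfect square
... continuing the search (or via continued fractions) ...
y = 1122: x² = 86·1122² + 1 = 108264025, x = 10405 ✓

Verify: 10405² - 86·1122² = 108264025 - 108264024 = 1 ✓

x = 10405, y = 1122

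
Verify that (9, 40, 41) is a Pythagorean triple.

Compute a² + b² = 9² + 40² = 81 + 1600 = 1681
Compute c² = 41² = 1681
Since 1681 = 1681, confirmed.

Yes, it is a Pythagorean triple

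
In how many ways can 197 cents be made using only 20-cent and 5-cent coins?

We need non-negative integers (x, y) with 20x + 5y = 197.
For each x from 0 to 9, check if (197 - 20x) is a non-negative multiple of 5.
Solutions (x, y): none
Count: 0

0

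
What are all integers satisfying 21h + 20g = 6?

Step 1: Compute gcd(21, 20) = 1.
Since 1 divides 6, solutions exist.

Step 2: Find a particular solution using extended Euclidean algorithm.
We get h₀ = 6, g₀ = -6.
Check: 21*6 + 20*-6 = 6 = 6 ✓

Step 3: Write the general solution.
h = 6 + (20/1)t = 6 + 20t
g = -6 - (21/1)t = -6 - 21t
for any integer t.

h = 6 + 20t, g = -6 - 21t for integer t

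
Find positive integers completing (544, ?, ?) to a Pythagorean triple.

We need the other leg and hypotenuse such that 544² + x² = c².
Take x = 33, c = 545: 544² + 33² = 295936 + 1089 = 297025 = 545² ✓
Triple: (33, 544, 545)

(33, 544, 545)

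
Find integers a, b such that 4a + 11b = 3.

Step 1: Check solvability.
gcd(4, 11) = 1
Since 1 divides 3, solutions exist.

Step 2: Apply extended Euclidean algorithm to find gcd.
We find integers such that 4*x0 + 11*y0 = 1

Step 3: Scale the particular solution.
Multiply by 3/1 = 3:
a = 9, b = -3

Step 4: Verify.
4*(9) + 11*(-3) = 3 = 3 ✓

a = 9, b = -3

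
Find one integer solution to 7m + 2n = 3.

Step 1: Check solvability.
gcd(7, 2) = 1
Since 1 divides 3, solutions exist.

Step 2: Apply extended Euclidean algorithm to find gcd.
We find integers such that 7*x0 + 2*y0 = 1

Step 3: Scale the particular solution.
Multiply by 3/1 = 3:
m = 3, n = -9

Step 4: Verify.
7*(3) + 2*(-9) = 3 = 3 ✓

m = 3, n = -9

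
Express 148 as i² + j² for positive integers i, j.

We need to find integers i, j > 0 such that i² + j² = 148.
Trying i = 2: j² = 148 - 2² = 148 - 4 = 144
j = 12
Check: 2² + 12² = 4 + 144 = 148 ✓

148 = 2² + 12²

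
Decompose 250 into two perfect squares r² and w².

We need to find integers r, w > 0 such that r² + w² = 250.
Trying r = 5: w² = 250 - 5² = 250 - 25 = 225
w = 15
Check: 5² + 15² = 25 + 225 = 250 ✓

250 = 5² + 15²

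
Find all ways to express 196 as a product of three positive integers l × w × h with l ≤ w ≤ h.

Iterate l from 1 to ⌊196^(1/3)⌋. For each l dividing 196, iterate w ≥ l with w dividing 196/l, and set h = 196/(l·w).
Triples found (8): (1×1×196), (1×2×98), (1×4×49), (1×7×28), (1×14×14), (2×2×49), (2×7×14), (4×7×7)

(1×1×196), (1×2×98), (1×4×49), (1×7×28), (1×14×14), (2×2×49), (2×7×14), (4×7×7)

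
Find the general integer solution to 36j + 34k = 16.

Step 1: Compute gcd(36, 34) = 2.
Since 2 divides 16, solutions exist.

Step 2: Find a particular solution using extended Euclidean algorithm.
We get j₀ = 8, k₀ = -8.
Check: 36*8 + 34*-8 = 16 = 16 ✓

Step 3: Write the general solution.
j = 8 + (34/2)t = 8 + 17t
k = -8 - (36/2)t = -8 - 18t
for any integer t.

j = 8 + 17t, k = -8 - 18t for integer t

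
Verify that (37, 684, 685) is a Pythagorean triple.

Compute a² + b² = 37² + 684² = 1369 + 467856 = 469225
Compute c² = 685² = 469225
Since 469225 = 469225, confirmed.

Yes, it is a Pythagorean triple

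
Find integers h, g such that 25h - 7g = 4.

Step 1: Check solvability.
gcd(25, 7) = 1
Since 1 divides 4, solutions exist.

Step 2: Apply extended Euclidean algorithm to find gcd.
We find integers such that 25*x0 + 7*y0 = 1

Step 3: Scale the particular solution.
Multiply by 4/1 = 4:
h = 8, g = 28

Step 4: Verify.
25*(8) - 7*(28) = 4 = 4 ✓

h = 8, g = 28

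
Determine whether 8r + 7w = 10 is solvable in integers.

Step 1: Compute gcd(8, 7).
gcd(8, 7) = 1

Step 2: Check divisibility.
Does 1 divide 10? 10 = 1 x 10, so yes.

By the theorem on linear Diophantine equations, 8r + 7w = 10 has integer solutions if and only if gcd(8, 7) divides 10. Since 1 | 10, solutions exist.

Yes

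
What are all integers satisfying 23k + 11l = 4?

Step 1: Compute gcd(23, 11) = 1.
Since 1 divides 4, solutions exist.

Step 2: Find a particular solution using extended Euclidean algorithm.
We get k₀ = 4, l₀ = -8.
Check: 23*4 + 11*-8 = 4 = 4 ✓

Step 3: Write the general solution.
k = 4 + (11/1)t = 4 + 11t
l = -8 - (23/1)t = -8 - 23t
for any integer t.

k = 4 + 11t, l = -8 - 23t for integer t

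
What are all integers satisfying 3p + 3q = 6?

Step 1: Compute gcd(3, 3) = 3.
Since 3 divides 6, solutions exist.

Step 2: Find a particular solution using extended Euclidean algorithm.
We get p₀ = 0, q₀ = 2.
Check: 3*0 + 3*2 = 6 = 6 ✓

Step 3: Write the general solution.
p = 0 + (3/3)t = 0 + 1t
q = 2 - (3/3)t = 2 - 1t
for any integer t.

p = 0 + 1t, q = 2 - 1t for integer t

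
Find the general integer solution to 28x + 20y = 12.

Step 1: Compute gcd(28, 20) = 4.
Since 4 divides 12, solutions exist.

Step 2: Find a particular solution using extended Euclidean algorithm.
We get x₀ = -6, y₀ = 9.
Check: 28*-6 + 20*9 = 12 = 12 ✓

Step 3: Write the general solution.
x = -6 + (20/4)t = -6 + 5t
y = 9 - (28/4)t = 9 - 7t
for any integer t.

x = -6 + 5t, y = 9 - 7t for integer t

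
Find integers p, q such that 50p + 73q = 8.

Step 1: Check solvability.
gcd(50, 73) = 1
Since 1 divides 8, solutions exist.

Step 2: Apply extended Euclidean algorithm to find gcd.
We find integers such that 50*x0 + 73*y0 = 1

Step 3: Scale the particular solution.
Multiply by 8/1 = 8:
p = 152, q = -104

Step 4: Verify.
50*(152) + 73*(-104) = 8 = 8 ✓

p = 152, q = -104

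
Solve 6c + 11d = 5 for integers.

Step 1: Check solvability.
gcd(6, 11) = 1
Since 1 divides 5, solutions exist.

Step 2: Apply extended Euclidean algorithm to find gcd.
We find integers such that 6*x0 + 11*y0 = 1

Step 3: Scale the particular solution.
Multiply by 5/1 = 5:
c = 10, d = -5

Step 4: Verify.
6*(10) + 11*(-5) = 5 = 5 ✓

c = 10, d = -5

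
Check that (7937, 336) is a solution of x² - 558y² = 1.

Compute x² = 7937² = 62995969
Compute 558y² = 558·336² = 558·112896 = 62995968
x² - 558y² = 62995969 - 62995968 = 1
Since this equals 1, (7937, 336) is a solution.

Yes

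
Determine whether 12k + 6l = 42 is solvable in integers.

Step 1: Compute gcd(12, 6).
gcd(12, 6) = 6

Step 2: Check divisibility.
Does 6 divide 42? 42 = 6 x 7, so yes.

By the theorem on linear Diophantine equations, 12k + 6l = 42 has integer solutions if and only if gcd(12, 6) divides 42. Since 6 | 42, solutions exist.

Yes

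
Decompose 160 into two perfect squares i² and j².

We need to find integers i, j > 0 such that i² + j² = 160.
Trying i = 4: j² = 160 - 4² = 160 - 16 = 144
j = 12
Check: 4² + 12² = 16 + 144 = 160 ✓

160 = 4² + 12²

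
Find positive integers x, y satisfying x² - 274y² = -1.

We need x² = 274y² - 1. Try successive y:
y = 1: x² = 274·1² - 1 = 273, not a perfect square
y = 2: x² = 274·2² - 1 = 1095, not a perfect square
y = 3: x² = 274·3² - 1 = 2465, not a perfect square
...
y = 85: x² = 274·85² - 1 = 1979649 = 1407² ✓
Check: 1407² - 274·85² = 1979649 - 1979650 = -1 ✓

x = 1407, y = 85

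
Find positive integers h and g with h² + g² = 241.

We need to find integers h, g > 0 such that h² + g² = 241.
Trying h = 4: g² = 241 - 4² = 241 - 16 = 225
g = 15
Check: 4² + 15² = 16 + 225 = 241 ✓

241 = 4² + 15²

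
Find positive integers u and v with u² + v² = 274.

We need to find integers u, v > 0 such that u² + v² = 274.
Trying u = 7: v² = 274 - 7² = 274 - 49 = 225
v = 15
Check: 7² + 15² = 49 + 225 = 274 ✓

274 = 7² + 15²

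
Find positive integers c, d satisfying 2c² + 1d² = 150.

Try small values of c and check whether (150 - 2c²)/1 is a perfect square.
c = 5: 2·5² = 50, so 1d² = 150 - 50 = 100, giving d² = 100, d = 10.
Check: 2·5² + 1·10² = 50 + 100 = 150 ✓

c = 5, d = 10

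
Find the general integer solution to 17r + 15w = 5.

Step 1: Compute gcd(17, 15) = 1.
Since 1 divides 5, solutions exist.

Step 2: Find a particular solution using extended Euclidean algorithm.
We get r₀ = -35, w₀ = 40.
Check: 17*-35 + 15*40 = 5 = 5 ✓

Step 3: Write the general solution.
r = -35 + (15/1)t = -35 + 15t
w = 40 - (17/1)t = 40 - 17t
for any integer t.

r = -35 + 15t, w = 40 - 17t for integer t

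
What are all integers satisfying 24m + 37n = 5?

Step 1: Compute gcd(24, 37) = 1.
Since 1 divides 5, solutions exist.

Step 2: Find a particular solution using extended Euclidean algorithm.
We get m₀ = 85, n₀ = -55.
Check: 24*85 + 37*-55 = 5 = 5 ✓

Step 3: Write the general solution.
m = 85 + (37/1)t = 85 + 37t
n = -55 - (24/1)t = -55 - 24t
for any integer t.

m = 85 + 37t, n = -55 - 24t for integer t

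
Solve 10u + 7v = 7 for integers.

Step 1: Check solvability.
gcd(10, 7) = 1
Since 1 divides 7, solutions exist.

Step 2: Apply extended Euclidean algorithm to find gcd.
We find integers such that 10*x0 + 7*y0 = 1

Step 3: Scale the particular solution.
Multiply by 7/1 = 7:
u = -14, v = 21

Step 4: Verify.
10*(-14) + 7*(21) = 7 = 7 ✓

u = -14, v = 21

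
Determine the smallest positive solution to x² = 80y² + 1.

We seek the smallest positive integers (x, y) with x² - 80y² = 1, i.e., x² = 80y² + 1.
Try successive y values:
y = 1: x² = 80·1² + 1 = 81, x = 9 ✓

Verify: 9² - 80·1² = 81 - 80 = 1 ✓

x = 9, y = 1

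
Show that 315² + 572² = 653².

Compute a² + b² = 315² + 572² = 99225 + 327184 = 426409
Compute c² = 653² = 426409
Since 426409 = 426409, confirmed.

Yes, it is a Pythagorean triple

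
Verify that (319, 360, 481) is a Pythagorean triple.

Compute a² + b²:
319² + 360² = 101761 + 129600 = 231361
Compute c²:
481² = 231361
Since 231361 = 231361, it is a Pythagorean triple.

Yes, it is a Pythagorean triple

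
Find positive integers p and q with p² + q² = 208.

We need to find integers p, q > 0 such that p² + q² = 208.
Trying p = 8: q² = 208 - 8² = 208 - 64 = 144
q = 12
Check: 8² + 12² = 64 + 144 = 208 ✓

208 = 8² + 12²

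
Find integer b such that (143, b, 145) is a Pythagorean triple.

b² = c² - a² = 145² - 143² = 21025 - 20449 = 576
b = sqrt(576) = 24

24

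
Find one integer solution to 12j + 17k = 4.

Step 1: Check solvability.
gcd(12, 17) = 1
Since 1 divides 4, solutions exist.

Step 2: Apply extended Euclidean algorithm to find gcd.
We find integers such that 12*x0 + 17*y0 = 1

Step 3: Scale the particular solution.
Multiply by 4/1 = 4:
j = -28, k = 20

Step 4: Verify.
12*(-28) + 17*(20) = 4 = 4 ✓

j = -28, k = 20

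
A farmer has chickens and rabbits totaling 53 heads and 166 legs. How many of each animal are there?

Let c = chickens, r = rabbits.
Heads: c + r = 53
Legs: 2c + 4r = 166
From the first equation, c = 53 - r. Substitute:
2(53 - r) + 4r = 166
106 + 2r = 166
r = (166 - 106)/2 = 30
c = 53 - 30 = 23

Chickens: 23, Rabbits: 30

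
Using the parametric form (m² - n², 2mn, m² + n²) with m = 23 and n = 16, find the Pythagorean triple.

a = m² - n² = 529 - 256 = 273
b = 2mn = 2·23·16 = 736
c = m² + n² = 529 + 256 = 785
Verify: 273² + 736² = 74529 + 541696 = 616225 = 785² ✓

(273, 736, 785)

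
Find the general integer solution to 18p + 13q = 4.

Step 1: Compute gcd(18, 13) = 1.
Since 1 divides 4, solutions exist.

Step 2: Find a particular solution using extended Euclidean algorithm.
We get p₀ = -20, q₀ = 28.
Check: 18*-20 + 13*28 = 4 = 4 ✓

Step 3: Write the general solution.
p = -20 + (13/1)t = -20 + 13t
q = 28 - (18/1)t = 28 - 18t
for any integer t.

p = -20 + 13t, q = 28 - 18t for integer t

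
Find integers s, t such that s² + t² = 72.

We need to find integers s, t > 0 such that s² + t² = 72.
Trying s = 6: t² = 72 - 6² = 72 - 36 = 36
t = 6
Check: 6² + 6² = 36 + 36 = 72 ✓

72 = 6² + 6²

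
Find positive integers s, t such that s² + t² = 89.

Search for s with 89 - s² a perfect square.
s = 5: 89 - 5² = 89 - 25 = 64 = 8² ✓
So s = 5, t = 8.

s = 5, t = 8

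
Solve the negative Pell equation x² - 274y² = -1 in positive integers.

We need x² = 274y² - 1. Try successive y:
y = 1: x² = 274·1² - 1 = 273, not a perfect square
y = 2: x² = 274·2² - 1 = 1095, not a perfect square
y = 3: x² = 274·3² - 1 = 2465, not a perfect square
...
y = 85: x² = 274·85² - 1 = 1979649 = 1407² ✓
Check: 1407² - 274·85² = 1979649 - 1979650 = -1 ✓

x = 1407, y = 85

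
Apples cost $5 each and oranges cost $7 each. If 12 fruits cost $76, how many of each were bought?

Let a = apples, o = oranges.
a + o = 12
5a + 7o = 76
Substitute o = 12 - a:
5a + 7(12 - a) = 76
(5 - 7)a = 76 - 84
-2a = -8
a = 4, o = 12 - 4 = 8

Apples: 4, Oranges: 8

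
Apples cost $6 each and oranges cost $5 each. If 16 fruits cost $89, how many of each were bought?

Let a = apples, o = oranges.
a + o = 16
6a + 5o = 89
Substitute o = 16 - a:
6a + 5(16 - a) = 89
(6 - 5)a = 89 - 80
1a = 9
a = 9, o = 16 - 9 = 7

Apples: 9, Oranges: 7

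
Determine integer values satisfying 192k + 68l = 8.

Step 1: Check solvability.
gcd(192, 68) = 4
Since 4 divides 8, solutions exist.

Step 2: Apply extended Euclidean algorithm to find gcd.
We find integers such that 192*x0 + 68*y0 = 4

Step 3: Scale the particular solution.
Multiply by 8/4 = 2:
k = -12, l = 34

Step 4: Verify.
192*(-12) + 68*(34) = 8 = 8 ✓

k = -12, l = 34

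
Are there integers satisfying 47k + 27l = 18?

Step 1: Compute gcd(47, 27).
gcd(47, 27) = 1

Step 2: Check divisibility.
Does 1 divide 18? 18 = 1 x 18, so yes.

By the theorem on linear Diophantine equations, 47k + 27l = 18 has integer solutions if and only if gcd(47, 27) divides 18. Since 1 | 18, solutions exist.

Yes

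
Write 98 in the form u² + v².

We need to find integers u, v > 0 such that u² + v² = 98.
Trying u = 7: v² = 98 - 7² = 98 - 49 = 49
v = 7
Check: 7² + 7² = 49 + 49 = 98 ✓

98 = 7² + 7²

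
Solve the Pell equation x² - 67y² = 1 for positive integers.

We seek the smallest positive integers (x, y) with x² - 67y² = 1, i.e., x² = 67y² + 1.
Try successive y values:
y = 1: x² = 67·1² + 1 = 68, not a perfect square
y = 2: x² = 67·2² + 1 = 269, not a perfect square
y = 3: x² = 67·3² + 1 = 604, not a perfect square
... continuing the search (or via continued fractions) ...
y = 5967: x² = 67·5967² + 1 = 2385540964, x = 48842 ✓

Verify: 48842² - 67·5967² = 2385540964 - 2385540963 = 1 ✓

x = 48842, y = 5967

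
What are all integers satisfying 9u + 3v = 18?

Step 1: Compute gcd(9, 3) = 3.
Since 3 divides 18, solutions exist.

Step 2: Find a particular solution using extended Euclidean algorithm.
We get u₀ = 0, v₀ = 6.
Check: 9*0 + 3*6 = 18 = 18 ✓

Step 3: Write the general solution.
u = 0 + (3/3)t = 0 + 1t
v = 6 - (9/3)t = 6 - 3t
for any integer t.

u = 0 + 1t, v = 6 - 3t for integer t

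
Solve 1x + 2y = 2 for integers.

Step 1: Check solvability.
gcd(1, 2) = 1
Since 1 divides 2, solutions exist.

Step 2: Apply extended Euclidean algorithm to find gcd.
We find integers such that 1*x0 + 2*y0 = 1

Step 3: Scale the particular solution.
Multiply by 2/1 = 2:
x = 2, y = 0

Step 4: Verify.
1*(2) + 2*(0) = 2 = 2 ✓

x = 2, y = 0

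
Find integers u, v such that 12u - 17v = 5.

Step 1: Check solvability.
gcd(12, 17) = 1
Since 1 divides 5, solutions exist.

Step 2: Apply extended Euclidean algorithm to find gcd.
We find integers such that 12*x0 + 17*y0 = 1

Step 3: Scale the particular solution.
Multiply by 5/1 = 5:
u = -35, v = -25

Step 4: Verify.
12*(-35) - 17*(-25) = 5 = 5 ✓

u = -35, v = -25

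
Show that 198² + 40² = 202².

Compute a² + b² = 198² + 40² = 39204 + 1600 = 40804
Compute c² = 202² = 40804
Since 40804 = 40804, confirmed.

Yes, it is a Pythagorean triple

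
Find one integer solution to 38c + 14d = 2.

Step 1: Check solvability.
gcd(38, 14) = 2
Since 2 divides 2, solutions exist.

Step 2: Apply extended Euclidean algorithm to find gcd.
We find integers such that 38*x0 + 14*y0 = 2

Step 3: Scale the particular solution.
Multiply by 2/2 = 1:
c = 3, d = -8

Step 4: Verify.
38*(3) + 14*(-8) = 2 = 2 ✓

c = 3, d = -8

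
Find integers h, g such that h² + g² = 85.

We need to find integers h, g > 0 such that h² + g² = 85.
Trying h = 2: g² = 85 - 2² = 85 - 4 = 81
g = 9
Check: 2² + 9² = 4 + 81 = 85 ✓

85 = 2² + 9²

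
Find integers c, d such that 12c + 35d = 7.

Step 1: Check solvability.
gcd(12, 35) = 1
Since 1 divides 7, solutions exist.

Step 2: Apply extended Euclidean algorithm to find gcd.
We find integers such that 12*x0 + 35*y0 = 1

Step 3: Scale the particular solution.
Multiply by 7/1 = 7:
c = 21, d = -7

Step 4: Verify.
12*(21) + 35*(-7) = 7 = 7 ✓

c = 21, d = -7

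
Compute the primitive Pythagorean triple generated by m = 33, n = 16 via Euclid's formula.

a = m² - n² = 1089 - 256 = 833
b = 2mn = 2·33·16 = 1056
c = m² + n² = 1089 + 256 = 1345
Verify: 833² + 1056² = 693889 + 1115136 = 1809025 = 1345² ✓

(833, 1056, 1345)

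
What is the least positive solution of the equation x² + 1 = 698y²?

We need x² = 698y² - 1. Try successive y:
y = 1: x² = 698·1² - 1 = 697, not a perfect square
y = 2: x² = 698·2² - 1 = 2791, not a perfect square
y = 3: x² = 698·3² - 1 = 6281, not a perfect square
...
y = 193: x² = 698·193² - 1 = 25999801 = 5099² ✓
Check: 5099² - 698·193² = 25999801 - 25999802 = -1 ✓

x = 5099, y = 193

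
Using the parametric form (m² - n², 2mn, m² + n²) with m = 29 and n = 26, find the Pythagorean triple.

a = m² - n² = 29² - 26² = 841 - 676 = 165
b = 2mn = 2·29·26 = 1508
c = m² + n² = 841 + 676 = 1517
Verify: 165² + 1508² = 27225 + 2274064 = 2301289 = 1517² ✓

(165, 1508, 1517)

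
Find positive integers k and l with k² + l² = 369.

We need to find integers k, l > 0 such that k² + l² = 369.
Trying k = 12: l² = 369 - 12² = 369 - 144 = 225
l = 15
Check: 12² + 15² = 144 + 225 = 369 ✓

369 = 12² + 15²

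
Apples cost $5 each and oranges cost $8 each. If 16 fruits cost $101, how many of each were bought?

Let a = apples, o = oranges.
a + o = 16
5a + 8o = 101
Substitute o = 16 - a:
5a + 8(16 - a) = 101
(5 - 8)a = 101 - 128
-3a = -27
a = 9, o = 16 - 9 = 7

Apples: 9, Oranges: 7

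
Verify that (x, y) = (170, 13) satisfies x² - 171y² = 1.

Compute x² = 170² = 28900
Compute 171y² = 171·13² = 171·169 = 28899
x² - 171y² = 28900 - 28899 = 1
Since this equals 1, (170, 13) is a solution.

Yes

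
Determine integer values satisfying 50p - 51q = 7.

Step 1: Check solvability.
gcd(50, 51) = 1
Since 1 divides 7, solutions exist.

Step 2: Apply extended Euclidean algorithm to find gcd.
We find integers such that 50*x0 + 51*y0 = 1

Step 3: Scale the particular solution.
Multiply by 7/1 = 7:
p = -7, q = -7

Step 4: Verify.
50*(-7) - 51*(-7) = 7 = 7 ✓

p = -7, q = -7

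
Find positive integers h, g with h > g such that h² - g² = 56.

Factor: h² - g² = (h+g)(h-g) = 56.
We need two factors of 56 with the same parity.
Use h+g = 28 and h-g = 2 (product 28·2 = 56).
Adding: 2h = 30, so h = 15.
Subtracting: 2g = 26, so g = 13.
Check: 15² - 13² = 225 - 169 = 56 ✓

h = 15, g = 13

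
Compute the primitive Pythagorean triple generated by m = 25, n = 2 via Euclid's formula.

a = m² - n² = 625 - 4 = 621
b = 2mn = 2·25·2 = 100
c = m² + n² = 625 + 4 = 629
Verify: 621² + 100² = 385641 + 10000 = 395641 = 629² ✓

(621, 100, 629)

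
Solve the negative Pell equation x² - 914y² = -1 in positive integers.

We need x² = 914y² - 1. Try successive y:
y = 1: x² = 914·1² - 1 = 913, not a perfect square
y = 2: x² = 914·2² - 1 = 3655, not a perfect square
y = 3: x² = 914·3² - 1 = 8225, not a perfect square
...
y = 185: x² = 914·185² - 1 = 31281649 = 5593² ✓
Check: 5593² - 914·185² = 31281649 - 31281650 = -1 ✓

x = 5593, y = 185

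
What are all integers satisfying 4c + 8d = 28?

Step 1: Compute gcd(4, 8) = 4.
Since 4 divides 28, solutions exist.

Step 2: Find a particular solution using extended Euclidean algorithm.
We get c₀ = 7, d₀ = 0.
Check: 4*7 + 8*0 = 28 = 28 ✓

Step 3: Write the general solution.
c = 7 + (8/4)t = 7 + 2t
d = 0 - (4/4)t = 0 - 1t
for any integer t.

c = 7 + 2t, d = 0 - 1t for integer t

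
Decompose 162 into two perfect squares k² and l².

We need to find integers k, l > 0 such that k² + l² = 162.
Trying k = 9: l² = 162 - 9² = 162 - 81 = 81
l = 9
Check: 9² + 9² = 81 + 81 = 162 ✓

162 = 9² + 9²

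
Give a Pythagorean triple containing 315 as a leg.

We need the other leg and hypotenuse such that 315² + x² = c².
Take x = 624, c = 699: 315² + 624² = 99225 + 389376 = 488601 = 699² ✓
Triple: (315, 624, 699)

(315, 624, 699)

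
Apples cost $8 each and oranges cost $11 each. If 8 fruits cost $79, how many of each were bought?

Let a = apples, o = oranges.
a + o = 8
8a + 11o = 79
Substitute o = 8 - a:
8a + 11(8 - a) = 79
(8 - 11)a = 79 - 88
-3a = -9
a = 3, o = 8 - 3 = 5

Apples: 3, Oranges: 5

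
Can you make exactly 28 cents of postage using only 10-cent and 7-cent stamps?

We need non-negative x, y with 10x + 7y = 28.
gcd(10, 7) = 1 divides 28, so integer solutions exist.
Search for a non-negative one: x = 0 gives 7y = 28 - 0 = 28, so y = 4.
Check: 10·0 + 7·4 = 28 ✓

Yes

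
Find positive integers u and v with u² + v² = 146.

We need to find integers u, v > 0 such that u² + v² = 146.
Trying u = 5: v² = 146 - 5² = 146 - 25 = 121
v = 11
Check: 5² + 11² = 25 + 121 = 146 ✓

146 = 5² + 11²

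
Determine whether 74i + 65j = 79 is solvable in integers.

Step 1: Compute gcd(74, 65).
gcd(74, 65) = 1

Step 2: Check divisibility.
Does 1 divide 79? 79 = 1 x 79, so yes.

By the theorem on linear Diophantine equations, 74i + 65j = 79 has integer solutions if and only if gcd(74, 65) divides 79. Since 1 | 79, solutions exist.

Yes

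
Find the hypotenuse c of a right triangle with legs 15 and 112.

c² = a² + b² = 15² + 112² = 225 + 12544 = 12769
c = 113

113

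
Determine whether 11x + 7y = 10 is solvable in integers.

Step 1: Compute gcd(11, 7).
gcd(11, 7) = 1

Step 2: Check divisibility.
Does 1 divide 10? 10 = 1 x 10, so yes.

By the theorem on linear Diophantine equations, 11x + 7y = 10 has integer solutions if and only if gcd(11, 7) divides 10. Since 1 | 10, solutions exist.

Yes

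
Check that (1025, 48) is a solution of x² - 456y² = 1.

Compute x² = 1025² = 1050625
Compute 456y² = 456·48² = 456·2304 = 1050624
x² - 456y² = 1050625 - 1050624 = 1
Since this equals 1, (1025, 48) is a solution.

Yes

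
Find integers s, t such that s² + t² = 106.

We need to find integers s, t > 0 such that s² + t² = 106.
Trying s = 5: t² = 106 - 5² = 106 - 25 = 81
t = 9
Check: 5² + 9² = 25 + 81 = 106 ✓

106 = 5² + 9²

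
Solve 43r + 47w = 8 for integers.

Step 1: Check solvability.
gcd(43, 47) = 1
Since 1 divides 8, solutions exist.

Step 2: Apply extended Euclidean algorithm to find gcd.
We find integers such that 43*x0 + 47*y0 = 1

Step 3: Scale the particular solution.
Multiply by 8/1 = 8:
r = -96, w = 88

Step 4: Verify.
43*(-96) + 47*(88) = 8 = 8 ✓

r = -96, w = 88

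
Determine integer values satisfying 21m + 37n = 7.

Step 1: Check solvability.
gcd(21, 37) = 1
Since 1 divides 7, solutions exist.

Step 2: Apply extended Euclidean algorithm to find gcd.
We find integers such that 21*x0 + 37*y0 = 1

Step 3: Scale the particular solution.
Multiply by 7/1 = 7:
m = -49, n = 28

Step 4: Verify.
21*(-49) + 37*(28) = 7 = 7 ✓

m = -49, n = 28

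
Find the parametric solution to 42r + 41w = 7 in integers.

Step 1: Compute gcd(42, 41) = 1.
Since 1 divides 7, solutions exist.

Step 2: Find a particular solution using extended Euclidean algorithm.
We get r₀ = 7, w₀ = -7.
Check: 42*7 + 41*-7 = 7 = 7 ✓

Step 3: Write the general solution.
r = 7 + (41/1)t = 7 + 41t
w = -7 - (42/1)t = -7 - 42t
for any integer t.

r = 7 + 41t, w = -7 - 42t for integer t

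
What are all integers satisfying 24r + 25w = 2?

Step 1: Compute gcd(24, 25) = 1.
Since 1 divides 2, solutions exist.

Step 2: Find a particular solution using extended Euclidean algorithm.
We get r₀ = -2, w₀ = 2.
Check: 24*-2 + 25*2 = 2 = 2 ✓

Step 3: Write the general solution.
r = -2 + (25/1)t = -2 + 25t
w = 2 - (24/1)t = 2 - 24t
for any integer t.

r = -2 + 25t, w = 2 - 24t for integer t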